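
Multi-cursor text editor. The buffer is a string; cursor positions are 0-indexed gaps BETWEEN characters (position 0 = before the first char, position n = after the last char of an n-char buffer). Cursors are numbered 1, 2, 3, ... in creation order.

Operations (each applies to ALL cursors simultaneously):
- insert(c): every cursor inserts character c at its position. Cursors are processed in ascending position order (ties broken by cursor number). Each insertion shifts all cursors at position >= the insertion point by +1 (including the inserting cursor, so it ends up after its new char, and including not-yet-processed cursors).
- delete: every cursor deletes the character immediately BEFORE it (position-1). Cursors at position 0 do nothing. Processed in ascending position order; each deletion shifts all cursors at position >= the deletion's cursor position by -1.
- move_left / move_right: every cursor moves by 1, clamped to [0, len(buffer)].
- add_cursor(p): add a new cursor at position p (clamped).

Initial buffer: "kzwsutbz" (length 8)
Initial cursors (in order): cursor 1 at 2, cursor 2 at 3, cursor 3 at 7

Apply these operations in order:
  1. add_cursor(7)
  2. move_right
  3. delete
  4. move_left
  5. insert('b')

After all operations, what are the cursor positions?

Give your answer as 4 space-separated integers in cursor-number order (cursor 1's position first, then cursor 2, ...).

After op 1 (add_cursor(7)): buffer="kzwsutbz" (len 8), cursors c1@2 c2@3 c3@7 c4@7, authorship ........
After op 2 (move_right): buffer="kzwsutbz" (len 8), cursors c1@3 c2@4 c3@8 c4@8, authorship ........
After op 3 (delete): buffer="kzut" (len 4), cursors c1@2 c2@2 c3@4 c4@4, authorship ....
After op 4 (move_left): buffer="kzut" (len 4), cursors c1@1 c2@1 c3@3 c4@3, authorship ....
After op 5 (insert('b')): buffer="kbbzubbt" (len 8), cursors c1@3 c2@3 c3@7 c4@7, authorship .12..34.

Answer: 3 3 7 7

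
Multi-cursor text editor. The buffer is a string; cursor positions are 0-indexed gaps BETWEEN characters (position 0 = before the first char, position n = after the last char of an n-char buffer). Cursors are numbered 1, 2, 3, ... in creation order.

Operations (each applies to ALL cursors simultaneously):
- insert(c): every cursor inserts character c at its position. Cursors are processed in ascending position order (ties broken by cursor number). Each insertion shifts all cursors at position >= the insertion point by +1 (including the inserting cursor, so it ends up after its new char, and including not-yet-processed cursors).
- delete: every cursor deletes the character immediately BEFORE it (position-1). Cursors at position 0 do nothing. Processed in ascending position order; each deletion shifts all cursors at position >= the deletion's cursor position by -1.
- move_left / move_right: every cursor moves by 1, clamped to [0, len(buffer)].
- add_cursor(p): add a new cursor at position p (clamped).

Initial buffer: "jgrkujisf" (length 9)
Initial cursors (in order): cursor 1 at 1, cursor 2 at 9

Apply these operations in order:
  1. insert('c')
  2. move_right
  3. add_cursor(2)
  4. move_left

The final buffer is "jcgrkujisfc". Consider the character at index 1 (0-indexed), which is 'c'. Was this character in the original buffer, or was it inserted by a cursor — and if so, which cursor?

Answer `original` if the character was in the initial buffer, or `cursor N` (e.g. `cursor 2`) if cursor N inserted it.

After op 1 (insert('c')): buffer="jcgrkujisfc" (len 11), cursors c1@2 c2@11, authorship .1........2
After op 2 (move_right): buffer="jcgrkujisfc" (len 11), cursors c1@3 c2@11, authorship .1........2
After op 3 (add_cursor(2)): buffer="jcgrkujisfc" (len 11), cursors c3@2 c1@3 c2@11, authorship .1........2
After op 4 (move_left): buffer="jcgrkujisfc" (len 11), cursors c3@1 c1@2 c2@10, authorship .1........2
Authorship (.=original, N=cursor N): . 1 . . . . . . . . 2
Index 1: author = 1

Answer: cursor 1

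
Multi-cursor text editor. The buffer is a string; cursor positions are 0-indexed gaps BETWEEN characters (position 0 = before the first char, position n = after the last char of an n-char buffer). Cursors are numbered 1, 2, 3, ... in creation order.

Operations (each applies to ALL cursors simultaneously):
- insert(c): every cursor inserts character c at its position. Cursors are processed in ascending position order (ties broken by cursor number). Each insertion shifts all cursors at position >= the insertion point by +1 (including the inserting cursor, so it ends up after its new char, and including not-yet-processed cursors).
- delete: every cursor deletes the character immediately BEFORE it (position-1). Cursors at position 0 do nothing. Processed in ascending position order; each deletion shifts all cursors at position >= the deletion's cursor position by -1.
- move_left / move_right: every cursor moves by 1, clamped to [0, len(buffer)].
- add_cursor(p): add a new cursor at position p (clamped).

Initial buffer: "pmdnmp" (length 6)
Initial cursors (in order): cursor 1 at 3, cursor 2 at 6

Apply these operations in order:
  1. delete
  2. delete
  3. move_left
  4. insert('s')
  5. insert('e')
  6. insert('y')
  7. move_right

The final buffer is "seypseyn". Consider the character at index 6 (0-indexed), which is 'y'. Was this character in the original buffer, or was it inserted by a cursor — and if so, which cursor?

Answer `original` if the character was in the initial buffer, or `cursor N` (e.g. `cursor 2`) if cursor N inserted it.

After op 1 (delete): buffer="pmnm" (len 4), cursors c1@2 c2@4, authorship ....
After op 2 (delete): buffer="pn" (len 2), cursors c1@1 c2@2, authorship ..
After op 3 (move_left): buffer="pn" (len 2), cursors c1@0 c2@1, authorship ..
After op 4 (insert('s')): buffer="spsn" (len 4), cursors c1@1 c2@3, authorship 1.2.
After op 5 (insert('e')): buffer="sepsen" (len 6), cursors c1@2 c2@5, authorship 11.22.
After op 6 (insert('y')): buffer="seypseyn" (len 8), cursors c1@3 c2@7, authorship 111.222.
After op 7 (move_right): buffer="seypseyn" (len 8), cursors c1@4 c2@8, authorship 111.222.
Authorship (.=original, N=cursor N): 1 1 1 . 2 2 2 .
Index 6: author = 2

Answer: cursor 2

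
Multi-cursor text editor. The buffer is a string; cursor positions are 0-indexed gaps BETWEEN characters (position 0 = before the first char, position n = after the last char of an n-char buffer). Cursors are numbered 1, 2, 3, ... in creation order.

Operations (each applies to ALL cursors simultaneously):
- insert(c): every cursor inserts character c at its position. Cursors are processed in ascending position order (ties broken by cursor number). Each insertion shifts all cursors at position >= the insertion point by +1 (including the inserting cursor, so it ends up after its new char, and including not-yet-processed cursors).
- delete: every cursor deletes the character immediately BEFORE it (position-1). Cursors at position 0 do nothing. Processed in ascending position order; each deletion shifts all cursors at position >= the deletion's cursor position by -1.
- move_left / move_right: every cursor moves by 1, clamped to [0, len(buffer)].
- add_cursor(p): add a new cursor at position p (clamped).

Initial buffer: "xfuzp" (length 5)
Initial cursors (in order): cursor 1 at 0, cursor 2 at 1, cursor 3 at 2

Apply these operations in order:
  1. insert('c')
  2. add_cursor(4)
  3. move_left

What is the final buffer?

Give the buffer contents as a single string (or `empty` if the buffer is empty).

Answer: cxcfcuzp

Derivation:
After op 1 (insert('c')): buffer="cxcfcuzp" (len 8), cursors c1@1 c2@3 c3@5, authorship 1.2.3...
After op 2 (add_cursor(4)): buffer="cxcfcuzp" (len 8), cursors c1@1 c2@3 c4@4 c3@5, authorship 1.2.3...
After op 3 (move_left): buffer="cxcfcuzp" (len 8), cursors c1@0 c2@2 c4@3 c3@4, authorship 1.2.3...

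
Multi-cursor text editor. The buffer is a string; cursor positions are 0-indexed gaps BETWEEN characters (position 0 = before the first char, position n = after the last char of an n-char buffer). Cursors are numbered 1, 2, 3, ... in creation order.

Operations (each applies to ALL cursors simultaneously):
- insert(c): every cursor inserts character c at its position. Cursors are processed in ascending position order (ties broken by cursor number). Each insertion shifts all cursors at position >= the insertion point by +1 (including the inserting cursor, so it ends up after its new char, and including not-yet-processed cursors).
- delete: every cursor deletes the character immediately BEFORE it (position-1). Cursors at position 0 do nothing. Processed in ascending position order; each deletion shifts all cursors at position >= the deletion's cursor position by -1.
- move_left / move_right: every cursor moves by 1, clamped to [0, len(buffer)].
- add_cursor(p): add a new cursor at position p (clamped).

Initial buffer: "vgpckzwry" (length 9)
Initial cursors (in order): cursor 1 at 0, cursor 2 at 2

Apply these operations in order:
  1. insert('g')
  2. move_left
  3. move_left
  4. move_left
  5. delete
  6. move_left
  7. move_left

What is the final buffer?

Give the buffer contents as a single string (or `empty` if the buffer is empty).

Answer: vggpckzwry

Derivation:
After op 1 (insert('g')): buffer="gvggpckzwry" (len 11), cursors c1@1 c2@4, authorship 1..2.......
After op 2 (move_left): buffer="gvggpckzwry" (len 11), cursors c1@0 c2@3, authorship 1..2.......
After op 3 (move_left): buffer="gvggpckzwry" (len 11), cursors c1@0 c2@2, authorship 1..2.......
After op 4 (move_left): buffer="gvggpckzwry" (len 11), cursors c1@0 c2@1, authorship 1..2.......
After op 5 (delete): buffer="vggpckzwry" (len 10), cursors c1@0 c2@0, authorship ..2.......
After op 6 (move_left): buffer="vggpckzwry" (len 10), cursors c1@0 c2@0, authorship ..2.......
After op 7 (move_left): buffer="vggpckzwry" (len 10), cursors c1@0 c2@0, authorship ..2.......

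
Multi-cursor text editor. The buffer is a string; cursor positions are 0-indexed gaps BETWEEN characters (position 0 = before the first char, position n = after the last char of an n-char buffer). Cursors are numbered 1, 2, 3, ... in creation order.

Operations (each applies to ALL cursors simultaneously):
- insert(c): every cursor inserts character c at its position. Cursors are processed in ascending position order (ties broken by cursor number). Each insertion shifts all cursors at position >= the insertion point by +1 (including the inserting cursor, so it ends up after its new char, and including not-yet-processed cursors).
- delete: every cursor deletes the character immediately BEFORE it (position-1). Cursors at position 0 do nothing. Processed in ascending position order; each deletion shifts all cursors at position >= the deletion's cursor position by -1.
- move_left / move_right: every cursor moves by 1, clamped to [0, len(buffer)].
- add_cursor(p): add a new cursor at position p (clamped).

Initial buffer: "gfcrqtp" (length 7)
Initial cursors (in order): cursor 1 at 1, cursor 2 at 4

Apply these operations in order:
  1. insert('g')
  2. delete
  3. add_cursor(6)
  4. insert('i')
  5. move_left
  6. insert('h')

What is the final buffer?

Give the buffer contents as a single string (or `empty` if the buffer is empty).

Answer: ghifcrhiqthip

Derivation:
After op 1 (insert('g')): buffer="ggfcrgqtp" (len 9), cursors c1@2 c2@6, authorship .1...2...
After op 2 (delete): buffer="gfcrqtp" (len 7), cursors c1@1 c2@4, authorship .......
After op 3 (add_cursor(6)): buffer="gfcrqtp" (len 7), cursors c1@1 c2@4 c3@6, authorship .......
After op 4 (insert('i')): buffer="gifcriqtip" (len 10), cursors c1@2 c2@6 c3@9, authorship .1...2..3.
After op 5 (move_left): buffer="gifcriqtip" (len 10), cursors c1@1 c2@5 c3@8, authorship .1...2..3.
After op 6 (insert('h')): buffer="ghifcrhiqthip" (len 13), cursors c1@2 c2@7 c3@11, authorship .11...22..33.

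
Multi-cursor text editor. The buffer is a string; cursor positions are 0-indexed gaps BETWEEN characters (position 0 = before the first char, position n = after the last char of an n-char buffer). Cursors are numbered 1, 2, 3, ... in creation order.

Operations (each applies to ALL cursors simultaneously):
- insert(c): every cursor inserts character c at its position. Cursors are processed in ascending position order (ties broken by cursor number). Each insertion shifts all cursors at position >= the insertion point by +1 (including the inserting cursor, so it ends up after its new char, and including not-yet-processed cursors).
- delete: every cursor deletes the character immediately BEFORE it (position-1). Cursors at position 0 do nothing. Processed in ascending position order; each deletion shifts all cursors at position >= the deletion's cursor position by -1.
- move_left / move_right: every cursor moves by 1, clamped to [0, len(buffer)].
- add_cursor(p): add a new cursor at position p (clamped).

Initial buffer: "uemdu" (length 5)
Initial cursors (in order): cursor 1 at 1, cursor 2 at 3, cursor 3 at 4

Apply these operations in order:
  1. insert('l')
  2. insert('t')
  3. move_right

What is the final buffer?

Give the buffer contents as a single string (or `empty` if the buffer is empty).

Answer: ultemltdltu

Derivation:
After op 1 (insert('l')): buffer="ulemldlu" (len 8), cursors c1@2 c2@5 c3@7, authorship .1..2.3.
After op 2 (insert('t')): buffer="ultemltdltu" (len 11), cursors c1@3 c2@7 c3@10, authorship .11..22.33.
After op 3 (move_right): buffer="ultemltdltu" (len 11), cursors c1@4 c2@8 c3@11, authorship .11..22.33.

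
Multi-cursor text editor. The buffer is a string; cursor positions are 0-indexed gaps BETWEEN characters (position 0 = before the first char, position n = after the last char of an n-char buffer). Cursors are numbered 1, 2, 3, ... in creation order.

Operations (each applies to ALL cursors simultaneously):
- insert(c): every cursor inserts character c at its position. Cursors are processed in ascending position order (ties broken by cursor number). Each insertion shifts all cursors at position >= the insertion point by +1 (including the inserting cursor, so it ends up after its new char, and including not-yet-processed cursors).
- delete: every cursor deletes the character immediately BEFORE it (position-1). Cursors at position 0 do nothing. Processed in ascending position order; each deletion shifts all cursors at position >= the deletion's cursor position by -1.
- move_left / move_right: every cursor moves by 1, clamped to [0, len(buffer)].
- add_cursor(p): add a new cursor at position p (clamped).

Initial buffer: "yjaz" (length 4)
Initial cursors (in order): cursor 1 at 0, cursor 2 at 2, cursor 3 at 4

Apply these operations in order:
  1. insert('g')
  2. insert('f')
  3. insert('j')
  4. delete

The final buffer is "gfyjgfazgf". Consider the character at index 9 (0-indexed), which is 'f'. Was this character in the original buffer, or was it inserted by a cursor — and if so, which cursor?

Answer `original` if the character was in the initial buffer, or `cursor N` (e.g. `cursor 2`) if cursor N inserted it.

Answer: cursor 3

Derivation:
After op 1 (insert('g')): buffer="gyjgazg" (len 7), cursors c1@1 c2@4 c3@7, authorship 1..2..3
After op 2 (insert('f')): buffer="gfyjgfazgf" (len 10), cursors c1@2 c2@6 c3@10, authorship 11..22..33
After op 3 (insert('j')): buffer="gfjyjgfjazgfj" (len 13), cursors c1@3 c2@8 c3@13, authorship 111..222..333
After op 4 (delete): buffer="gfyjgfazgf" (len 10), cursors c1@2 c2@6 c3@10, authorship 11..22..33
Authorship (.=original, N=cursor N): 1 1 . . 2 2 . . 3 3
Index 9: author = 3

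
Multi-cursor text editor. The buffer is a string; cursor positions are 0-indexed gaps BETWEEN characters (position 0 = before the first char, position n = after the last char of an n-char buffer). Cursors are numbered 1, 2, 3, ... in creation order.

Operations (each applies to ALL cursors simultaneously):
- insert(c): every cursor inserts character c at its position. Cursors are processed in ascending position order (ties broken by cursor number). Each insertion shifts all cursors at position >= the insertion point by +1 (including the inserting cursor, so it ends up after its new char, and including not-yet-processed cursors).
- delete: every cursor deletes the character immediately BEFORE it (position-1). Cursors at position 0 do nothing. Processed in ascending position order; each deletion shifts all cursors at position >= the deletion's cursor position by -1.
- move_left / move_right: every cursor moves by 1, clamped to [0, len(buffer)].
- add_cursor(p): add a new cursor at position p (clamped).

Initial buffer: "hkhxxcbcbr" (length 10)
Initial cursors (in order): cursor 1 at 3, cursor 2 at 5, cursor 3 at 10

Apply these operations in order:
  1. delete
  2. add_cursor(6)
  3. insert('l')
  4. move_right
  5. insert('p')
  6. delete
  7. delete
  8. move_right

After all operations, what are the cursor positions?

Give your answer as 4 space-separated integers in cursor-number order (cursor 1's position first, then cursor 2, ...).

After op 1 (delete): buffer="hkxcbcb" (len 7), cursors c1@2 c2@3 c3@7, authorship .......
After op 2 (add_cursor(6)): buffer="hkxcbcb" (len 7), cursors c1@2 c2@3 c4@6 c3@7, authorship .......
After op 3 (insert('l')): buffer="hklxlcbclbl" (len 11), cursors c1@3 c2@5 c4@9 c3@11, authorship ..1.2...4.3
After op 4 (move_right): buffer="hklxlcbclbl" (len 11), cursors c1@4 c2@6 c4@10 c3@11, authorship ..1.2...4.3
After op 5 (insert('p')): buffer="hklxplcpbclbplp" (len 15), cursors c1@5 c2@8 c4@13 c3@15, authorship ..1.12.2..4.433
After op 6 (delete): buffer="hklxlcbclbl" (len 11), cursors c1@4 c2@6 c4@10 c3@11, authorship ..1.2...4.3
After op 7 (delete): buffer="hkllbcl" (len 7), cursors c1@3 c2@4 c3@7 c4@7, authorship ..12..4
After op 8 (move_right): buffer="hkllbcl" (len 7), cursors c1@4 c2@5 c3@7 c4@7, authorship ..12..4

Answer: 4 5 7 7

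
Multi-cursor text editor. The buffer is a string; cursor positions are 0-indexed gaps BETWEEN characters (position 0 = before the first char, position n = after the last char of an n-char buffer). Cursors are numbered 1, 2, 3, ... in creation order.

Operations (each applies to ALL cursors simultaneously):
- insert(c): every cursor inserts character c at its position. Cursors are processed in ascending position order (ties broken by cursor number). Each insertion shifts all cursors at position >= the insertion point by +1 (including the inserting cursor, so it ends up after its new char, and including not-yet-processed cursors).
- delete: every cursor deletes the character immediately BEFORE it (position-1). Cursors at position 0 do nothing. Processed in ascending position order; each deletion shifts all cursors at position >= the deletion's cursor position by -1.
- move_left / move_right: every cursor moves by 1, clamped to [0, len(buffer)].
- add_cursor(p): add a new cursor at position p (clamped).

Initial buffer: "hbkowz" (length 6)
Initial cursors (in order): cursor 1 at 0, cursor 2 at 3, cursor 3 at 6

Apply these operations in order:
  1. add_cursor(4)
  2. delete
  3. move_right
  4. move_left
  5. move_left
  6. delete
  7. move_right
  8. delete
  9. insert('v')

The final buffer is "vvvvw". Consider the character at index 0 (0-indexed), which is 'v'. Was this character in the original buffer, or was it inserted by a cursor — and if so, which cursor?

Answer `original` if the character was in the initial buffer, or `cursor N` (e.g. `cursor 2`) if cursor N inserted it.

After op 1 (add_cursor(4)): buffer="hbkowz" (len 6), cursors c1@0 c2@3 c4@4 c3@6, authorship ......
After op 2 (delete): buffer="hbw" (len 3), cursors c1@0 c2@2 c4@2 c3@3, authorship ...
After op 3 (move_right): buffer="hbw" (len 3), cursors c1@1 c2@3 c3@3 c4@3, authorship ...
After op 4 (move_left): buffer="hbw" (len 3), cursors c1@0 c2@2 c3@2 c4@2, authorship ...
After op 5 (move_left): buffer="hbw" (len 3), cursors c1@0 c2@1 c3@1 c4@1, authorship ...
After op 6 (delete): buffer="bw" (len 2), cursors c1@0 c2@0 c3@0 c4@0, authorship ..
After op 7 (move_right): buffer="bw" (len 2), cursors c1@1 c2@1 c3@1 c4@1, authorship ..
After op 8 (delete): buffer="w" (len 1), cursors c1@0 c2@0 c3@0 c4@0, authorship .
After op 9 (insert('v')): buffer="vvvvw" (len 5), cursors c1@4 c2@4 c3@4 c4@4, authorship 1234.
Authorship (.=original, N=cursor N): 1 2 3 4 .
Index 0: author = 1

Answer: cursor 1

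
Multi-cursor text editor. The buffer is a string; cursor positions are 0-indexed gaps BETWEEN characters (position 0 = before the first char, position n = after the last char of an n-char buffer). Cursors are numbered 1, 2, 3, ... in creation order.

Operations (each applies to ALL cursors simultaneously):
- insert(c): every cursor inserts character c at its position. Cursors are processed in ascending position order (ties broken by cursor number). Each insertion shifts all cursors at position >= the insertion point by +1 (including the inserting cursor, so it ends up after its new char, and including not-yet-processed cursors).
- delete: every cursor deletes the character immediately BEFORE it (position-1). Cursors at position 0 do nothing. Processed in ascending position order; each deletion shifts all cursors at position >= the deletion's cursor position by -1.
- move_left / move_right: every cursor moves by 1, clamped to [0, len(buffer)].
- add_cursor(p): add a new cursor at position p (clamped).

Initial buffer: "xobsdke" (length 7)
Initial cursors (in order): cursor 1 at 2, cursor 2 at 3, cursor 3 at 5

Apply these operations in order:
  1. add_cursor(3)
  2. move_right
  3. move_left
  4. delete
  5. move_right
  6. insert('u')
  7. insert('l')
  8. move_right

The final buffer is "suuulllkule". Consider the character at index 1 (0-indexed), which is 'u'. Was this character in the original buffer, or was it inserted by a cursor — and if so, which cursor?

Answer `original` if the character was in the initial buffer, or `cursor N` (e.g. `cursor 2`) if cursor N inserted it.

After op 1 (add_cursor(3)): buffer="xobsdke" (len 7), cursors c1@2 c2@3 c4@3 c3@5, authorship .......
After op 2 (move_right): buffer="xobsdke" (len 7), cursors c1@3 c2@4 c4@4 c3@6, authorship .......
After op 3 (move_left): buffer="xobsdke" (len 7), cursors c1@2 c2@3 c4@3 c3@5, authorship .......
After op 4 (delete): buffer="ske" (len 3), cursors c1@0 c2@0 c4@0 c3@1, authorship ...
After op 5 (move_right): buffer="ske" (len 3), cursors c1@1 c2@1 c4@1 c3@2, authorship ...
After op 6 (insert('u')): buffer="suuukue" (len 7), cursors c1@4 c2@4 c4@4 c3@6, authorship .124.3.
After op 7 (insert('l')): buffer="suuulllkule" (len 11), cursors c1@7 c2@7 c4@7 c3@10, authorship .124124.33.
After op 8 (move_right): buffer="suuulllkule" (len 11), cursors c1@8 c2@8 c4@8 c3@11, authorship .124124.33.
Authorship (.=original, N=cursor N): . 1 2 4 1 2 4 . 3 3 .
Index 1: author = 1

Answer: cursor 1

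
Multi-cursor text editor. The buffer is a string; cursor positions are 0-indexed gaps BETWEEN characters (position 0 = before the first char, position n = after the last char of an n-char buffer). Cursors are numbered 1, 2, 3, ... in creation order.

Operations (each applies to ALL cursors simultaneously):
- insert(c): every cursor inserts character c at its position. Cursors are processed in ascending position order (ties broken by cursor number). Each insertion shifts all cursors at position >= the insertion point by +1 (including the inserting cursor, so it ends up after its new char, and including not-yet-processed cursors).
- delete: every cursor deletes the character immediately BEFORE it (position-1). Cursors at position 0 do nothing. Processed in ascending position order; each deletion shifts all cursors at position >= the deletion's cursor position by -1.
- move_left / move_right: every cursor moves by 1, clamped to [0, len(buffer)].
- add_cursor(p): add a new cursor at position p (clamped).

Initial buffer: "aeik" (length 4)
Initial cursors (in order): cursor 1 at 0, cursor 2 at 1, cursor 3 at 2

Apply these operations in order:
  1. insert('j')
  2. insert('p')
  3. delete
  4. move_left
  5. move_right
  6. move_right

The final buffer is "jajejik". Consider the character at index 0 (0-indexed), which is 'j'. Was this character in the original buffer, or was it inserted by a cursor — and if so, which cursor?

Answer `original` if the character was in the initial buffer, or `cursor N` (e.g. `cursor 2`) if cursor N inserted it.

Answer: cursor 1

Derivation:
After op 1 (insert('j')): buffer="jajejik" (len 7), cursors c1@1 c2@3 c3@5, authorship 1.2.3..
After op 2 (insert('p')): buffer="jpajpejpik" (len 10), cursors c1@2 c2@5 c3@8, authorship 11.22.33..
After op 3 (delete): buffer="jajejik" (len 7), cursors c1@1 c2@3 c3@5, authorship 1.2.3..
After op 4 (move_left): buffer="jajejik" (len 7), cursors c1@0 c2@2 c3@4, authorship 1.2.3..
After op 5 (move_right): buffer="jajejik" (len 7), cursors c1@1 c2@3 c3@5, authorship 1.2.3..
After op 6 (move_right): buffer="jajejik" (len 7), cursors c1@2 c2@4 c3@6, authorship 1.2.3..
Authorship (.=original, N=cursor N): 1 . 2 . 3 . .
Index 0: author = 1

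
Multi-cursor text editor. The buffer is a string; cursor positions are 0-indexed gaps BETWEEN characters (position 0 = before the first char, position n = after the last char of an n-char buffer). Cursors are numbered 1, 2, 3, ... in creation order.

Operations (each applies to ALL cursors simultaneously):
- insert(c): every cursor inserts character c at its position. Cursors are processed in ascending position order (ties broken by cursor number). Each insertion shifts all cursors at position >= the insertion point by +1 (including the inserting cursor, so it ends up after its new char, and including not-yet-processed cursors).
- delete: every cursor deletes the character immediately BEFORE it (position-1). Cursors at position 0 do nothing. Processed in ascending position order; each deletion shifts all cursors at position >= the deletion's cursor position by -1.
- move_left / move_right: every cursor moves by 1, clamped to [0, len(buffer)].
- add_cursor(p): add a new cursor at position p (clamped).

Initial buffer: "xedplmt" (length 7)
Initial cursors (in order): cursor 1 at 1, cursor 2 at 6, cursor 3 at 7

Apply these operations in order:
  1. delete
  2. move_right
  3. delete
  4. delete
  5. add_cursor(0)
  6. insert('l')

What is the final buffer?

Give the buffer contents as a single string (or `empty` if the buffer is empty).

After op 1 (delete): buffer="edpl" (len 4), cursors c1@0 c2@4 c3@4, authorship ....
After op 2 (move_right): buffer="edpl" (len 4), cursors c1@1 c2@4 c3@4, authorship ....
After op 3 (delete): buffer="d" (len 1), cursors c1@0 c2@1 c3@1, authorship .
After op 4 (delete): buffer="" (len 0), cursors c1@0 c2@0 c3@0, authorship 
After op 5 (add_cursor(0)): buffer="" (len 0), cursors c1@0 c2@0 c3@0 c4@0, authorship 
After op 6 (insert('l')): buffer="llll" (len 4), cursors c1@4 c2@4 c3@4 c4@4, authorship 1234

Answer: llll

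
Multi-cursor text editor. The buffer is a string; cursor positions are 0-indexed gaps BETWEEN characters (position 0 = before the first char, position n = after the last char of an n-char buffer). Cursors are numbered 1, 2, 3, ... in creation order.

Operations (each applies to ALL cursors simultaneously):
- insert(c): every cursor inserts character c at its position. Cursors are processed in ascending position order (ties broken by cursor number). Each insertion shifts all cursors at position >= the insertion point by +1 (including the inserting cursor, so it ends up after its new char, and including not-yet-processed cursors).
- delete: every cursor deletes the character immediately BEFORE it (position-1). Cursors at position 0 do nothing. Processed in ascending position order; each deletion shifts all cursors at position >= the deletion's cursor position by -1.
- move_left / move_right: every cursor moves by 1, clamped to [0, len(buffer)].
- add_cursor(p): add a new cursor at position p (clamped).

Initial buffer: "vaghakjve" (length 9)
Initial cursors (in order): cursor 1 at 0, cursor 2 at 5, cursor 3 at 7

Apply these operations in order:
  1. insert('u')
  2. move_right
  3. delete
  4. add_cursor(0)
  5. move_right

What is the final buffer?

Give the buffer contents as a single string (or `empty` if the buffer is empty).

After op 1 (insert('u')): buffer="uvaghaukjuve" (len 12), cursors c1@1 c2@7 c3@10, authorship 1.....2..3..
After op 2 (move_right): buffer="uvaghaukjuve" (len 12), cursors c1@2 c2@8 c3@11, authorship 1.....2..3..
After op 3 (delete): buffer="uaghaujue" (len 9), cursors c1@1 c2@6 c3@8, authorship 1....2.3.
After op 4 (add_cursor(0)): buffer="uaghaujue" (len 9), cursors c4@0 c1@1 c2@6 c3@8, authorship 1....2.3.
After op 5 (move_right): buffer="uaghaujue" (len 9), cursors c4@1 c1@2 c2@7 c3@9, authorship 1....2.3.

Answer: uaghaujue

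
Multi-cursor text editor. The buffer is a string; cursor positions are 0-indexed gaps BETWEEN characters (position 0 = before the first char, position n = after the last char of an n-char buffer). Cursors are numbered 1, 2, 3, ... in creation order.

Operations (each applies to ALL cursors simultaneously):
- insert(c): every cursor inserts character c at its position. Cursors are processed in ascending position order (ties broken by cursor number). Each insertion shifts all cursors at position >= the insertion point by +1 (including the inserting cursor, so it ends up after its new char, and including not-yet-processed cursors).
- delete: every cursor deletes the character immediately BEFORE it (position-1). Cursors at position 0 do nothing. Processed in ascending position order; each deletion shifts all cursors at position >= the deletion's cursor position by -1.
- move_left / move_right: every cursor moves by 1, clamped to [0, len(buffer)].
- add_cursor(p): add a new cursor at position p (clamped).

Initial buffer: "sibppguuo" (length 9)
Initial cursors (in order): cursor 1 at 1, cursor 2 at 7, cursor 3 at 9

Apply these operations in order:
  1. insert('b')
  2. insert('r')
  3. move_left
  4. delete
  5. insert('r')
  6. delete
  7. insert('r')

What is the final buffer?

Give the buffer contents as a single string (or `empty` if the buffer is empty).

After op 1 (insert('b')): buffer="sbibppgubuob" (len 12), cursors c1@2 c2@9 c3@12, authorship .1......2..3
After op 2 (insert('r')): buffer="sbribppgubruobr" (len 15), cursors c1@3 c2@11 c3@15, authorship .11......22..33
After op 3 (move_left): buffer="sbribppgubruobr" (len 15), cursors c1@2 c2@10 c3@14, authorship .11......22..33
After op 4 (delete): buffer="sribppguruor" (len 12), cursors c1@1 c2@8 c3@11, authorship .1......2..3
After op 5 (insert('r')): buffer="srribppgurruorr" (len 15), cursors c1@2 c2@10 c3@14, authorship .11......22..33
After op 6 (delete): buffer="sribppguruor" (len 12), cursors c1@1 c2@8 c3@11, authorship .1......2..3
After op 7 (insert('r')): buffer="srribppgurruorr" (len 15), cursors c1@2 c2@10 c3@14, authorship .11......22..33

Answer: srribppgurruorr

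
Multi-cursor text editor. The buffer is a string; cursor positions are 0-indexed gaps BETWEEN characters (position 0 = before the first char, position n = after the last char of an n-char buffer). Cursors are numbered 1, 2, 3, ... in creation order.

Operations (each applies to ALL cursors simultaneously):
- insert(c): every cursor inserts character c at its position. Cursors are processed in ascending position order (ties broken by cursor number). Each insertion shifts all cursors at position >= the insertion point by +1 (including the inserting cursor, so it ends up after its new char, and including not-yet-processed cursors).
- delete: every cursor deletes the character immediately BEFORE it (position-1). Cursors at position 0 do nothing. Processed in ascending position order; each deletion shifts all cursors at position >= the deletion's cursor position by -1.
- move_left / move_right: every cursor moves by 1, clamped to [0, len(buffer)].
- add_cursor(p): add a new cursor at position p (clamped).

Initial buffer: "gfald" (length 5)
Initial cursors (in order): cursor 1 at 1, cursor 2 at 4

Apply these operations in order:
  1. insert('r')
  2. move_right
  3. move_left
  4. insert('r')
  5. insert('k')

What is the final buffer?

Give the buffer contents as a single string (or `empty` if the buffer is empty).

Answer: grrkfalrrkd

Derivation:
After op 1 (insert('r')): buffer="grfalrd" (len 7), cursors c1@2 c2@6, authorship .1...2.
After op 2 (move_right): buffer="grfalrd" (len 7), cursors c1@3 c2@7, authorship .1...2.
After op 3 (move_left): buffer="grfalrd" (len 7), cursors c1@2 c2@6, authorship .1...2.
After op 4 (insert('r')): buffer="grrfalrrd" (len 9), cursors c1@3 c2@8, authorship .11...22.
After op 5 (insert('k')): buffer="grrkfalrrkd" (len 11), cursors c1@4 c2@10, authorship .111...222.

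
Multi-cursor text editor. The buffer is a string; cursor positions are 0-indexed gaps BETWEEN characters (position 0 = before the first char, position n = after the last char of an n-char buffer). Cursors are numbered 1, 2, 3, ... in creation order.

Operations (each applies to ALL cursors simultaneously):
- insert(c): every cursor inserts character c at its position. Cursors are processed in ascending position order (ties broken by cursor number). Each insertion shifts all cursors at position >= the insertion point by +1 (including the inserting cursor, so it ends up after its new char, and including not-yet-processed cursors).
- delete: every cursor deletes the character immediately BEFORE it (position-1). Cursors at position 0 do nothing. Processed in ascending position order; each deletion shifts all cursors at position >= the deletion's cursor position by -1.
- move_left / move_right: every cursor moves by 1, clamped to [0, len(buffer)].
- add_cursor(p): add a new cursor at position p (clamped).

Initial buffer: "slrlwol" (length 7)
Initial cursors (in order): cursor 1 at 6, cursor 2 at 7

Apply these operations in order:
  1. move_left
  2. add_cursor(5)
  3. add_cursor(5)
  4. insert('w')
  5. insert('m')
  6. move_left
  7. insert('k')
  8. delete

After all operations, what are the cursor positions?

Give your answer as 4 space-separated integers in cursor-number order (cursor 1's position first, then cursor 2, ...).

Answer: 10 13 10 10

Derivation:
After op 1 (move_left): buffer="slrlwol" (len 7), cursors c1@5 c2@6, authorship .......
After op 2 (add_cursor(5)): buffer="slrlwol" (len 7), cursors c1@5 c3@5 c2@6, authorship .......
After op 3 (add_cursor(5)): buffer="slrlwol" (len 7), cursors c1@5 c3@5 c4@5 c2@6, authorship .......
After op 4 (insert('w')): buffer="slrlwwwwowl" (len 11), cursors c1@8 c3@8 c4@8 c2@10, authorship .....134.2.
After op 5 (insert('m')): buffer="slrlwwwwmmmowml" (len 15), cursors c1@11 c3@11 c4@11 c2@14, authorship .....134134.22.
After op 6 (move_left): buffer="slrlwwwwmmmowml" (len 15), cursors c1@10 c3@10 c4@10 c2@13, authorship .....134134.22.
After op 7 (insert('k')): buffer="slrlwwwwmmkkkmowkml" (len 19), cursors c1@13 c3@13 c4@13 c2@17, authorship .....134131344.222.
After op 8 (delete): buffer="slrlwwwwmmmowml" (len 15), cursors c1@10 c3@10 c4@10 c2@13, authorship .....134134.22.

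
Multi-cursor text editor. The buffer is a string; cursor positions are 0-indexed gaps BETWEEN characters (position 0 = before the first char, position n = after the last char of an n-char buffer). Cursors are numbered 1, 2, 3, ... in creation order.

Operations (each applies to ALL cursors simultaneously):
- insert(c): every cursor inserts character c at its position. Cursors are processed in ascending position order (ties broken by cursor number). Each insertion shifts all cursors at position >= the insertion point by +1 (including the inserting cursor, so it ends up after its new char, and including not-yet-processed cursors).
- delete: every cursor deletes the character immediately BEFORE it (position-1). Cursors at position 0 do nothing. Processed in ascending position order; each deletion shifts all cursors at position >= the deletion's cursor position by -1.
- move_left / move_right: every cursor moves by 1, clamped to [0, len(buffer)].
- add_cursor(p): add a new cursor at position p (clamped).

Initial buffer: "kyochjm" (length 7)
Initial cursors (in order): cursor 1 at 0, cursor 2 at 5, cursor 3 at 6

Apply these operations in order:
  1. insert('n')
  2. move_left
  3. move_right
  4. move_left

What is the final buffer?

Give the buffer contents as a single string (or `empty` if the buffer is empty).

After op 1 (insert('n')): buffer="nkyochnjnm" (len 10), cursors c1@1 c2@7 c3@9, authorship 1.....2.3.
After op 2 (move_left): buffer="nkyochnjnm" (len 10), cursors c1@0 c2@6 c3@8, authorship 1.....2.3.
After op 3 (move_right): buffer="nkyochnjnm" (len 10), cursors c1@1 c2@7 c3@9, authorship 1.....2.3.
After op 4 (move_left): buffer="nkyochnjnm" (len 10), cursors c1@0 c2@6 c3@8, authorship 1.....2.3.

Answer: nkyochnjnm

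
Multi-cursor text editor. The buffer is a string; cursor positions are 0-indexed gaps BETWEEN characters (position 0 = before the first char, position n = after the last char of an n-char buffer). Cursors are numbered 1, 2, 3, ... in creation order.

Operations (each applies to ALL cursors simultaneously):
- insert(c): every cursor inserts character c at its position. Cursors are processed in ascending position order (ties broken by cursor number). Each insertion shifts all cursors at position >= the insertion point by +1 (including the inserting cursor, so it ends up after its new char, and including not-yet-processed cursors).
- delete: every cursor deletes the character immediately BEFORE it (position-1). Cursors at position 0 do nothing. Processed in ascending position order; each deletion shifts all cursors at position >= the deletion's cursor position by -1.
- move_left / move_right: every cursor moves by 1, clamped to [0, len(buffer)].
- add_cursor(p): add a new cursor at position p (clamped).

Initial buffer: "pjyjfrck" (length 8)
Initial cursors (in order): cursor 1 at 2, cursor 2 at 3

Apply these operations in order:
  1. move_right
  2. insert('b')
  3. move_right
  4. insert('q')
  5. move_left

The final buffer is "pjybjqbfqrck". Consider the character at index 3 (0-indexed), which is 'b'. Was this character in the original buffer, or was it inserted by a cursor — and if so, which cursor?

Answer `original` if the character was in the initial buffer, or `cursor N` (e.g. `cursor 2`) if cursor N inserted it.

After op 1 (move_right): buffer="pjyjfrck" (len 8), cursors c1@3 c2@4, authorship ........
After op 2 (insert('b')): buffer="pjybjbfrck" (len 10), cursors c1@4 c2@6, authorship ...1.2....
After op 3 (move_right): buffer="pjybjbfrck" (len 10), cursors c1@5 c2@7, authorship ...1.2....
After op 4 (insert('q')): buffer="pjybjqbfqrck" (len 12), cursors c1@6 c2@9, authorship ...1.12.2...
After op 5 (move_left): buffer="pjybjqbfqrck" (len 12), cursors c1@5 c2@8, authorship ...1.12.2...
Authorship (.=original, N=cursor N): . . . 1 . 1 2 . 2 . . .
Index 3: author = 1

Answer: cursor 1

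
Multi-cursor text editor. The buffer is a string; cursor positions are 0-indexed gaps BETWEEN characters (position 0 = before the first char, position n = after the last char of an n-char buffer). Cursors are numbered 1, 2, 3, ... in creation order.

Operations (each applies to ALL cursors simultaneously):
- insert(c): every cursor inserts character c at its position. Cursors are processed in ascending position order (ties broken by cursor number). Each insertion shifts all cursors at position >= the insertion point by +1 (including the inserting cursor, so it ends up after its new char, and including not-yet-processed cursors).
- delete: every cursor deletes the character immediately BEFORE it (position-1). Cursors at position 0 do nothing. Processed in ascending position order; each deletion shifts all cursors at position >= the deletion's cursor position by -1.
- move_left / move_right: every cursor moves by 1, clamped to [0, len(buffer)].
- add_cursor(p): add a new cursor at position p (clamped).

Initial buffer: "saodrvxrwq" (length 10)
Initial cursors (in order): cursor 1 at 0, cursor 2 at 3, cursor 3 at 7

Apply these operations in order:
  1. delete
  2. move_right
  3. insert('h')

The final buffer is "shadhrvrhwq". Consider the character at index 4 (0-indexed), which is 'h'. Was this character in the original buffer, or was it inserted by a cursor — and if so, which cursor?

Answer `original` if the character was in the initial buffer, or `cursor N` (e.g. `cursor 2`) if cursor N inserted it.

After op 1 (delete): buffer="sadrvrwq" (len 8), cursors c1@0 c2@2 c3@5, authorship ........
After op 2 (move_right): buffer="sadrvrwq" (len 8), cursors c1@1 c2@3 c3@6, authorship ........
After op 3 (insert('h')): buffer="shadhrvrhwq" (len 11), cursors c1@2 c2@5 c3@9, authorship .1..2...3..
Authorship (.=original, N=cursor N): . 1 . . 2 . . . 3 . .
Index 4: author = 2

Answer: cursor 2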